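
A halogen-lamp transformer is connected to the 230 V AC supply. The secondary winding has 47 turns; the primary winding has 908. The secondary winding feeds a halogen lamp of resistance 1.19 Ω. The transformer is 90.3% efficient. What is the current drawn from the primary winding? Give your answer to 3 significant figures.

V_s = 230 × 47/908 = 11.905 V.
I_s = V_s/R = 11.905/1.19 = 10.004 A.
P_out = V_s I_s = 11.905 × 10.004 = 119.11 W.
P_in = P_out/η = 119.11/0.903 = 131.90 W.
I_p = P_in/V_p = 131.90/230 = 0.573 A.

I_p ≈ 0.573 A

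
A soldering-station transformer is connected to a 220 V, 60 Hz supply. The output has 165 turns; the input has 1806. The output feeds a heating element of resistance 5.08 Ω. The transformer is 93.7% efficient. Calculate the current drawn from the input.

I_in ≈ 0.386 A

V_out = 220 × 165/1806 = 20.100 V.
I_out = V_out/R = 20.100/5.08 = 3.9566 A.
P_out = V_out I_out = 20.100 × 3.9566 = 79.527 W.
P_in = P_out/η = 79.527/0.937 = 84.874 W.
I_in = P_in/V_in = 84.874/220 = 0.386 A.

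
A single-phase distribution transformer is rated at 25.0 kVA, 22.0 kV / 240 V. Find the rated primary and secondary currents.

I_p = S/V_p = 25000/22000 = 1.14 A.
I_s = S/V_s = 25000/240 = 104 A.

I_p ≈ 1.14 A, I_s ≈ 104 A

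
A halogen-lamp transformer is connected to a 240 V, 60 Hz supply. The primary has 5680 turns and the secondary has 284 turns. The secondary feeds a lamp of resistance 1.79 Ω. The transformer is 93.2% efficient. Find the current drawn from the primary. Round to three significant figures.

I_p ≈ 0.360 A

V_s = 240 × 284/5680 = 12.000 V.
I_s = V_s/R = 12.000/1.79 = 6.7039 A.
P_out = V_s I_s = 12.000 × 6.7039 = 80.447 W.
P_in = P_out/η = 80.447/0.932 = 86.316 W.
I_p = P_in/V_p = 86.316/240 = 0.360 A.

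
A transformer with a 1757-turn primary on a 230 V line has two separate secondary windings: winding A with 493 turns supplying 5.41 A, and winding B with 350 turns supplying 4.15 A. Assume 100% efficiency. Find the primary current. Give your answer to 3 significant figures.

V_A = 230 × 493/1757 = 64.536 V; V_B = 230 × 350/1757 = 45.817 V.
P_out = V_A I_A + V_B I_B = 64.536×5.41 + 45.817×4.15 = 349.14 + 190.14 = 539.28 W.
Ideal ⇒ P_in = P_out, so I_p = P_out/V_p = 539.28/230 = 2.34 A.

I_p ≈ 2.34 A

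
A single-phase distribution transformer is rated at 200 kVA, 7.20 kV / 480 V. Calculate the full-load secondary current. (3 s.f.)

I_s ≈ 417 A

I_s = S/V_s = 200000/480 = 417 A.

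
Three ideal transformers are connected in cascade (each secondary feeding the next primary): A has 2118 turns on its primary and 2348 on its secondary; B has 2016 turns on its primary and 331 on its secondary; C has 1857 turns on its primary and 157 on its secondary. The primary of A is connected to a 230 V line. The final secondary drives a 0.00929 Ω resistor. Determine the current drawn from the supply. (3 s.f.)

I_supply ≈ 5.86 A

Secondary of A: V = 230.00 × 2348/2118 = 254.98 V.
Secondary of B: V = 254.98 × 331/2016 = 41.864 V.
Secondary of C: V = 41.864 × 157/1857 = 3.5394 V.
I_load = 3.5394/0.00929 = 380.99 A, so P_out = 3.5394 × 380.99 = 1348.4 W.
All ideal ⇒ P_in = P_out, so I_supply = 1348.4/230 = 5.86 A.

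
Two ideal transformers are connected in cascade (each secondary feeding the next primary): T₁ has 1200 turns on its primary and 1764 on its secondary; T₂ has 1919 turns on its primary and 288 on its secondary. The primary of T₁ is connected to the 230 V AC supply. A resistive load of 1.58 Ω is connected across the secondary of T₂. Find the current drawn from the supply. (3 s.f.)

I_supply ≈ 7.09 A

After T₁: V = 230.00 × 1764/1200 = 338.10 V.
After T₂: V = 338.10 × 288/1919 = 50.741 V.
I_load = 50.741/1.58 = 32.115 A, so P_out = 50.741 × 32.115 = 1629.6 W.
All ideal ⇒ P_in = P_out, so I_supply = 1629.6/230 = 7.09 A.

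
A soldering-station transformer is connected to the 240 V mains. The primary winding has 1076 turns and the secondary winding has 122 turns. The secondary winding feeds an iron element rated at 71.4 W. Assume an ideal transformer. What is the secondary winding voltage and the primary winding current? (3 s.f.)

V_s ≈ 27.2 V, I_p ≈ 0.297 A

V_s = V_p × N_s/N_p = 240 × 122/1076 = 27.212 V.
I_s = P/V_s = 71.4/27.212 = 2.6239 A.
I_p = I_s × N_s/N_p = 2.6239 × 122/1076 = 0.297 A.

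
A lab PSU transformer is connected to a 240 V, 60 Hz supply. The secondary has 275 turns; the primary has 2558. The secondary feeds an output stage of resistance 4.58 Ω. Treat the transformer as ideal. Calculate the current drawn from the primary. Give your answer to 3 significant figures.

I_p ≈ 0.606 A

V_s = V_p × N_s/N_p = 240 × 275/2558 = 25.801 V.
I_s = V_s/R = 25.801/4.58 = 5.6335 A.
For an ideal transformer I_p N_p = I_s N_s, so I_p = 5.6335 × 275/2558 = 0.606 A.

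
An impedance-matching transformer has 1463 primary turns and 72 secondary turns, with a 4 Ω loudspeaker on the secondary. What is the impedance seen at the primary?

Z_p = (N_p/N_s)² × Z_s = (1463/72)² × 4 = 1650 Ω.

Z_p ≈ 1650 Ω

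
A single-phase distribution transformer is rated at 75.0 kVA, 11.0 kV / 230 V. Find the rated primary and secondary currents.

I_p = S/V_p = 75000/11000 = 6.82 A.
I_s = S/V_s = 75000/230 = 326 A.

I_p ≈ 6.82 A, I_s ≈ 326 A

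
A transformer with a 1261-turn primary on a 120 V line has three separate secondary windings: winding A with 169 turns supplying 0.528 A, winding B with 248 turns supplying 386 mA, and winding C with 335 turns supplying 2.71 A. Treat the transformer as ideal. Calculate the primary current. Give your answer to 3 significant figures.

V_A = 120 × 169/1261 = 16.082 V; V_B = 120 × 248/1261 = 23.600 V; V_C = 120 × 335/1261 = 31.879 V.
P_out = V_A I_A + V_B I_B + V_C I_C = 16.082×0.528 + 23.600×0.386 + 31.879×2.71 = 8.4915 + 9.1097 + 86.393 = 103.99 W.
Ideal ⇒ P_in = P_out, so I_p = P_out/V_p = 103.99/120 = 0.867 A.

I_p ≈ 0.867 A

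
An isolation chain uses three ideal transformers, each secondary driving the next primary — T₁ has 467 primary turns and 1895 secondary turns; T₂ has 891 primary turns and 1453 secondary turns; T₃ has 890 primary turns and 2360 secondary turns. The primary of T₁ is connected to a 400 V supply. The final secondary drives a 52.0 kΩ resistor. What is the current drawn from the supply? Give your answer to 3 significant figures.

After T₁: V = 400.00 × 1895/467 = 1623.1 V.
After T₂: V = 1623.1 × 1453/891 = 2646.9 V.
After T₃: V = 2646.9 × 2360/890 = 7018.8 V.
I_load = 7018.8/52000 = 0.13498 A, so P_out = 7018.8 × 0.13498 = 947.37 W.
All ideal ⇒ P_in = P_out, so I_supply = 947.37/400 = 2.37 A.

I_supply ≈ 2.37 A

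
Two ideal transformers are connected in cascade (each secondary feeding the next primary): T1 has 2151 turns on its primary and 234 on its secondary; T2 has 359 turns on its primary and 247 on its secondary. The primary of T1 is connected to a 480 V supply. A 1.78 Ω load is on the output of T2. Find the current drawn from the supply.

I_supply ≈ 1.51 A

After T1: V = 480.00 × 234/2151 = 52.218 V.
After T2: V = 52.218 × 247/359 = 35.927 V.
I_load = 35.927/1.78 = 20.184 A, so P_out = 35.927 × 20.184 = 725.13 W.
All ideal ⇒ P_in = P_out, so I_supply = 725.13/480 = 1.51 A.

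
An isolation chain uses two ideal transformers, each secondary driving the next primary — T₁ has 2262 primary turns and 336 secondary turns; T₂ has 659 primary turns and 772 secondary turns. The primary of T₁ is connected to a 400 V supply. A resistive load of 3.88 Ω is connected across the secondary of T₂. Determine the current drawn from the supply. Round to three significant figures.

After T₁: V = 400.00 × 336/2262 = 59.416 V.
After T₂: V = 59.416 × 772/659 = 69.605 V.
I_load = 69.605/3.88 = 17.939 A, so P_out = 69.605 × 17.939 = 1248.7 W.
All ideal ⇒ P_in = P_out, so I_supply = 1248.7/400 = 3.12 A.

I_supply ≈ 3.12 A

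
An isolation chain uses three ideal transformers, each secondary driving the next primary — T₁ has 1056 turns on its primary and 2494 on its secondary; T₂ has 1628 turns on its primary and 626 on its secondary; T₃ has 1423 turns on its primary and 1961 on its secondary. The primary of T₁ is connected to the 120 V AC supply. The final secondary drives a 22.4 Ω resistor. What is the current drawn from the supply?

I_supply ≈ 8.39 A

After T₁: V = 120.00 × 2494/1056 = 283.41 V.
After T₂: V = 283.41 × 626/1628 = 108.98 V.
After T₃: V = 108.98 × 1961/1423 = 150.18 V.
I_load = 150.18/22.4 = 6.7044 A, so P_out = 150.18 × 6.7044 = 1006.9 W.
All ideal ⇒ P_in = P_out, so I_supply = 1006.9/120 = 8.39 A.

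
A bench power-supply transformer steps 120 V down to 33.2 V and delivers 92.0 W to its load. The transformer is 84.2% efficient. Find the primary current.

P_in = P_out/η = 92.0/0.842 = 109.26 W.
I_p = P_in/V_p = 109.26/120 = 0.911 A.

I_p ≈ 0.911 A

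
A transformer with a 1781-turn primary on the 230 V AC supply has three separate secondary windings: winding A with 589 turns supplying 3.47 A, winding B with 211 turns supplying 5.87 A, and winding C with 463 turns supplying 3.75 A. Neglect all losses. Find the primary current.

V_A = 230 × 589/1781 = 76.064 V; V_B = 230 × 211/1781 = 27.249 V; V_C = 230 × 463/1781 = 59.792 V.
P_out = V_A I_A + V_B I_B + V_C I_C = 76.064×3.47 + 27.249×5.87 + 59.792×3.75 = 263.94 + 159.95 + 224.22 = 648.11 W.
Ideal ⇒ P_in = P_out, so I_p = P_out/V_p = 648.11/230 = 2.82 A.

I_p ≈ 2.82 A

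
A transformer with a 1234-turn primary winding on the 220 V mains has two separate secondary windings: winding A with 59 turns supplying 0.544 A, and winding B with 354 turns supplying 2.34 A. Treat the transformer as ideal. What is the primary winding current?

I_p ≈ 0.697 A

V_A = 220 × 59/1234 = 10.519 V; V_B = 220 × 354/1234 = 63.112 V.
P_out = V_A I_A + V_B I_B = 10.519×0.544 + 63.112×2.34 = 5.7221 + 147.68 = 153.40 W.
Ideal ⇒ P_in = P_out, so I_p = P_out/V_p = 153.40/220 = 0.697 A.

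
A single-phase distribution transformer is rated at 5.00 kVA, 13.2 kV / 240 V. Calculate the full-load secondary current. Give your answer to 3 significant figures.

I_s ≈ 20.8 A

I_s = S/V_s = 5000/240 = 20.8 A.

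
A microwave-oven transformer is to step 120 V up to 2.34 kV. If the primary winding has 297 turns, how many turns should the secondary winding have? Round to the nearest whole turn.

N_s = 5792 turns

N_s/N_p = V_s/V_p, so N_s = 297 × 2340/120 = 5791.5 ≈ 5792 turns.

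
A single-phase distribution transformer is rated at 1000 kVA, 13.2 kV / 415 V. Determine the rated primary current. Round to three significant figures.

I_p ≈ 75.8 A

I_p = S/V_p = 1000000/13200 = 75.8 A.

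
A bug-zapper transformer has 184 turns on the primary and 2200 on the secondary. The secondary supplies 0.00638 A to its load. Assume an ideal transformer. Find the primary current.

For an ideal transformer I_p/I_s = N_s/N_p, so I_p = 0.00638 × 2200/184 = 0.0763 A.

I_p ≈ 0.0763 A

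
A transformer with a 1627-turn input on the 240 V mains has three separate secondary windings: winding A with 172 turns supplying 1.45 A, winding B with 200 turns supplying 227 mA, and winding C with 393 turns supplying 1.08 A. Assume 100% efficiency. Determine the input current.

I_in ≈ 0.442 A

V_A = 240 × 172/1627 = 25.372 V; V_B = 240 × 200/1627 = 29.502 V; V_C = 240 × 393/1627 = 57.972 V.
P_out = V_A I_A + V_B I_B + V_C I_C = 25.372×1.45 + 29.502×0.227 + 57.972×1.08 = 36.789 + 6.6970 + 62.609 = 106.10 W.
Ideal ⇒ P_in = P_out, so I_in = P_out/V_in = 106.10/240 = 0.442 A.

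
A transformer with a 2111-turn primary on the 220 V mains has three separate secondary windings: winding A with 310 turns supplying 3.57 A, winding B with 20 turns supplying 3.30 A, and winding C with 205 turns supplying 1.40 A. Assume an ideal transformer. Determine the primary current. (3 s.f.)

I_p ≈ 0.691 A

V_A = 220 × 310/2111 = 32.307 V; V_B = 220 × 20/2111 = 2.0843 V; V_C = 220 × 205/2111 = 21.364 V.
P_out = V_A I_A + V_B I_B + V_C I_C = 32.307×3.57 + 2.0843×3.30 + 21.364×1.40 = 115.34 + 6.8783 + 29.910 = 152.12 W.
Ideal ⇒ P_in = P_out, so I_p = P_out/V_p = 152.12/220 = 0.691 A.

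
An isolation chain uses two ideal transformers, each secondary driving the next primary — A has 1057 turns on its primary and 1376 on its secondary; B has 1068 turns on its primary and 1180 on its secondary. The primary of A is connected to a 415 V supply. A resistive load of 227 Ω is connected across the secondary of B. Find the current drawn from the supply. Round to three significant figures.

I_supply ≈ 3.78 A

After A: V = 415.00 × 1376/1057 = 540.25 V.
After B: V = 540.25 × 1180/1068 = 596.90 V.
I_load = 596.90/227 = 2.6295 A, so P_out = 596.90 × 2.6295 = 1569.6 W.
All ideal ⇒ P_in = P_out, so I_supply = 1569.6/415 = 3.78 A.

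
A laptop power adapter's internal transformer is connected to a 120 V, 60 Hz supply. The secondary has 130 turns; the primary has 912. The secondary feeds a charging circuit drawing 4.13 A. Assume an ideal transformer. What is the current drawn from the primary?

I_p ≈ 0.589 A

For an ideal transformer I_p N_p = I_s N_s, so I_p = 4.13 × 130/912 = 0.589 A.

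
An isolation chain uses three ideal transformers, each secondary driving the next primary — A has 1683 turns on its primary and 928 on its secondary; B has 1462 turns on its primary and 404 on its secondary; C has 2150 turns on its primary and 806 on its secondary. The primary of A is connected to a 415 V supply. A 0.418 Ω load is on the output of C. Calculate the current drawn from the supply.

I_supply ≈ 3.24 A

Secondary of A: V = 415.00 × 928/1683 = 228.83 V.
Secondary of B: V = 228.83 × 404/1462 = 63.233 V.
Secondary of C: V = 63.233 × 806/2150 = 23.705 V.
I_load = 23.705/0.418 = 56.711 A, so P_out = 23.705 × 56.711 = 1344.3 W.
All ideal ⇒ P_in = P_out, so I_supply = 1344.3/415 = 3.24 A.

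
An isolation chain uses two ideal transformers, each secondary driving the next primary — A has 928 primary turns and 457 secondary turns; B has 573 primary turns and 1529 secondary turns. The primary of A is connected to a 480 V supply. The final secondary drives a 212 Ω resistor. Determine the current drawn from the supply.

Secondary of A: V = 480.00 × 457/928 = 236.38 V.
Secondary of B: V = 236.38 × 1529/573 = 630.76 V.
I_load = 630.76/212 = 2.9753 A, so P_out = 630.76 × 2.9753 = 1876.7 W.
All ideal ⇒ P_in = P_out, so I_supply = 1876.7/480 = 3.91 A.

I_supply ≈ 3.91 A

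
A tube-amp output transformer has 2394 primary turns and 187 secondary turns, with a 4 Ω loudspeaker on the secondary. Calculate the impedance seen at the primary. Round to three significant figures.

Z_p ≈ 656 Ω

Z_p = (N_p/N_s)² × Z_s = (2394/187)² × 4 = 656 Ω.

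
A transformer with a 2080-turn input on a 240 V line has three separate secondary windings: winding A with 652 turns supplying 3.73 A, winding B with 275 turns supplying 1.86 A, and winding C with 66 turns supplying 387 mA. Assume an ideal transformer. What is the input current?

I_in ≈ 1.43 A

V_A = 240 × 652/2080 = 75.231 V; V_B = 240 × 275/2080 = 31.731 V; V_C = 240 × 66/2080 = 7.6154 V.
P_out = V_A I_A + V_B I_B + V_C I_C = 75.231×3.73 + 31.731×1.86 + 7.6154×0.387 = 280.61 + 59.019 + 2.9472 = 342.58 W.
Ideal ⇒ P_in = P_out, so I_in = P_out/V_in = 342.58/240 = 1.43 A.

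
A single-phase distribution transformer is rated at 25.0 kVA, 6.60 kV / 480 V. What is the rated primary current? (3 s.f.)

I_p ≈ 3.79 A

I_p = S/V_p = 25000/6600 = 3.79 A.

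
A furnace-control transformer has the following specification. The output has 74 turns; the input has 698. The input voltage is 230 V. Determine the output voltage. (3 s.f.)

V_out/V_in = N_out/N_in, so V_out = 230 × 74/698 = 24.4 V.

V_out ≈ 24.4 V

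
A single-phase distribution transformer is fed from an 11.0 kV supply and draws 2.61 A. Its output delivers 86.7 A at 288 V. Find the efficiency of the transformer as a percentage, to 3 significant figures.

P_in = 11000 × 2.61 = 28710.0 W.
P_out = 288 × 86.7 = 24969.6 W.
η = P_out/P_in = 24969.6/28710.0 = 0.870.

η ≈ 87.0%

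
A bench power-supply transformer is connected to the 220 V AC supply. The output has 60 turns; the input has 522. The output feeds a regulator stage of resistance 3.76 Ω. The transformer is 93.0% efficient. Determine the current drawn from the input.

V_out = 220 × 60/522 = 25.287 V.
I_out = V_out/R = 25.287/3.76 = 6.7254 A.
P_out = V_out I_out = 25.287 × 6.7254 = 170.07 W.
P_in = P_out/η = 170.07/0.930 = 182.87 W.
I_in = P_in/V_in = 182.87/220 = 0.831 A.

I_in ≈ 0.831 A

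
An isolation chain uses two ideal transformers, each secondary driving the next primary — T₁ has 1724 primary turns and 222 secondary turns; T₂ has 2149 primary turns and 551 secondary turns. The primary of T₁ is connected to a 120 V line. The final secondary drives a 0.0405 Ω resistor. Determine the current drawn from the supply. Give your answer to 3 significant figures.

Secondary of T₁: V = 120.00 × 222/1724 = 15.452 V.
Secondary of T₂: V = 15.452 × 551/2149 = 3.9620 V.
I_load = 3.9620/0.0405 = 97.827 A, so P_out = 3.9620 × 97.827 = 387.59 W.
All ideal ⇒ P_in = P_out, so I_supply = 387.59/120 = 3.23 A.

I_supply ≈ 3.23 A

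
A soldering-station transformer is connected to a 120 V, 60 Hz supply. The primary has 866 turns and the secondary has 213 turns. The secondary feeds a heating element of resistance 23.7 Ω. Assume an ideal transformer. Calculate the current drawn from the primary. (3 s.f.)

I_p ≈ 0.306 A

V_s = V_p × N_s/N_p = 120 × 213/866 = 29.515 V.
I_s = V_s/R = 29.515/23.7 = 1.2454 A.
For an ideal transformer I_p N_p = I_s N_s, so I_p = 1.2454 × 213/866 = 0.306 A.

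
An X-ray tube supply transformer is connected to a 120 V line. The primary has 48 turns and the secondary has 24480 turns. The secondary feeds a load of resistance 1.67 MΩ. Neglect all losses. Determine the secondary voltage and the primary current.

V_s ≈ 61200 V, I_p ≈ 18.7 A

V_s = V_p × N_s/N_p = 120 × 24480/48 = 61200 V.
I_s = V_s/R = 61200/(1.67×10^6) = 0.036647 A.
I_p = I_s × N_s/N_p = 0.036647 × 24480/48 = 18.7 A.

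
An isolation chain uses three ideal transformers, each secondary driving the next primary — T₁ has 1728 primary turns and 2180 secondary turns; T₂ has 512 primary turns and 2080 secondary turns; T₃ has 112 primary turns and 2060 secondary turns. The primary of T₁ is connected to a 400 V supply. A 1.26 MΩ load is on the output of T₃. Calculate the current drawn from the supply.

I_supply ≈ 2.82 A

After T₁: V = 400.00 × 2180/1728 = 504.63 V.
After T₂: V = 504.63 × 2080/512 = 2050.1 V.
After T₃: V = 2050.1 × 2060/112 = 37706 V.
I_load = 37706/(1.26×10^6) = 0.029926 A, so P_out = 37706 × 0.029926 = 1128.4 W.
All ideal ⇒ P_in = P_out, so I_supply = 1128.4/400 = 2.82 A.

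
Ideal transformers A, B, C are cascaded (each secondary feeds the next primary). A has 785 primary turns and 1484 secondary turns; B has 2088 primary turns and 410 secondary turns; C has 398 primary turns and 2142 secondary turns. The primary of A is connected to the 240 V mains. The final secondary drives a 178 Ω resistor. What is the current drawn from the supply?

I_supply ≈ 5.38 A

Secondary of A: V = 240.00 × 1484/785 = 453.71 V.
Secondary of B: V = 453.71 × 410/2088 = 89.090 V.
Secondary of C: V = 89.090 × 2142/398 = 479.47 V.
I_load = 479.47/178 = 2.6937 A, so P_out = 479.47 × 2.6937 = 1291.5 W.
All ideal ⇒ P_in = P_out, so I_supply = 1291.5/240 = 5.38 A.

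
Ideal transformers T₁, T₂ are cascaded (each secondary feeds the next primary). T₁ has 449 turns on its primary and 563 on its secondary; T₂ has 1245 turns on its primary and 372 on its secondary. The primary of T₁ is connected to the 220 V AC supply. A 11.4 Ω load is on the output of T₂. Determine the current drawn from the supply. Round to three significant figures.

Secondary of T₁: V = 220.00 × 563/449 = 275.86 V.
Secondary of T₂: V = 275.86 × 372/1245 = 82.425 V.
I_load = 82.425/11.4 = 7.2303 A, so P_out = 82.425 × 7.2303 = 595.95 W.
All ideal ⇒ P_in = P_out, so I_supply = 595.95/220 = 2.71 A.

I_supply ≈ 2.71 A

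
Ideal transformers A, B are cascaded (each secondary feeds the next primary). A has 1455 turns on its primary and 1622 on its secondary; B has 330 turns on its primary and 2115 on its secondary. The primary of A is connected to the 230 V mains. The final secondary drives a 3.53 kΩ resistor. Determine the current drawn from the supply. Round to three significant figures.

I_supply ≈ 3.33 A

After A: V = 230.00 × 1622/1455 = 256.40 V.
After B: V = 256.40 × 2115/330 = 1643.3 V.
I_load = 1643.3/3530 = 0.46552 A, so P_out = 1643.3 × 0.46552 = 764.98 W.
All ideal ⇒ P_in = P_out, so I_supply = 764.98/230 = 3.33 A.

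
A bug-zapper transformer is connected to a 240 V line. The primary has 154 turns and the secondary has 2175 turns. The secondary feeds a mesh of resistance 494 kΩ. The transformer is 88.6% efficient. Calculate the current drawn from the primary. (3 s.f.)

I_p ≈ 0.109 A

V_s = 240 × 2175/154 = 3389.6 V.
I_s = V_s/R = 3389.6/494000 = 0.0068616 A.
P_out = V_s I_s = 3389.6 × 0.0068616 = 23.258 W.
P_in = P_out/η = 23.258/0.886 = 26.251 W.
I_p = P_in/V_p = 26.251/240 = 0.109 A.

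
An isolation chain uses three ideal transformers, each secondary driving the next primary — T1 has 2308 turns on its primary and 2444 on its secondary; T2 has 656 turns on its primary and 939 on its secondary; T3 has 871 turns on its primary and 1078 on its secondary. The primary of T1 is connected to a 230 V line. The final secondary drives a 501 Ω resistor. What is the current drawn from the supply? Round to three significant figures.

Secondary of T1: V = 230.00 × 2444/2308 = 243.55 V.
Secondary of T2: V = 243.55 × 939/656 = 348.62 V.
Secondary of T3: V = 348.62 × 1078/871 = 431.47 V.
I_load = 431.47/501 = 0.86123 A, so P_out = 431.47 × 0.86123 = 371.60 W.
All ideal ⇒ P_in = P_out, so I_supply = 371.60/230 = 1.62 A.

I_supply ≈ 1.62 A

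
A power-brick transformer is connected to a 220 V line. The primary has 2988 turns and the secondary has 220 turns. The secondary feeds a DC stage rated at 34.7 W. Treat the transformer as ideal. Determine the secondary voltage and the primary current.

V_s ≈ 16.2 V, I_p ≈ 0.158 A

V_s = V_p × N_s/N_p = 220 × 220/2988 = 16.198 V.
I_s = P/V_s = 34.7/16.198 = 2.1422 A.
I_p = I_s × N_s/N_p = 2.1422 × 220/2988 = 0.158 A.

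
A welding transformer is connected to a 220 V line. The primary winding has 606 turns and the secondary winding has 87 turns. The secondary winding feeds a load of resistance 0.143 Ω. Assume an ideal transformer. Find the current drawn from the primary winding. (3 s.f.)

I_p ≈ 31.7 A

V_s = V_p × N_s/N_p = 220 × 87/606 = 31.584 V.
I_s = V_s/R = 31.584/0.143 = 220.87 A.
For an ideal transformer I_p N_p = I_s N_s, so I_p = 220.87 × 87/606 = 31.7 A.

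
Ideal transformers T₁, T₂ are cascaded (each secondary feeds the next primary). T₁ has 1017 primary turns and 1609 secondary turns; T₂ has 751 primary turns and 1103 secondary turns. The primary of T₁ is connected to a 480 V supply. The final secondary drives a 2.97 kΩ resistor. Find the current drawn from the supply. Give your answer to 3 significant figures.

Secondary of T₁: V = 480.00 × 1609/1017 = 759.41 V.
Secondary of T₂: V = 759.41 × 1103/751 = 1115.4 V.
I_load = 1115.4/2970 = 0.37554 A, so P_out = 1115.4 × 0.37554 = 418.86 W.
All ideal ⇒ P_in = P_out, so I_supply = 418.86/480 = 0.873 A.

I_supply ≈ 0.873 A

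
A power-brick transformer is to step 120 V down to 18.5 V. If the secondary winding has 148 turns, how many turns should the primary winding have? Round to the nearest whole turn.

N_p/N_s = V_p/V_s, so N_p = 148 × 120/18.5 = 960.0 ≈ 960 turns.

N_p = 960 turns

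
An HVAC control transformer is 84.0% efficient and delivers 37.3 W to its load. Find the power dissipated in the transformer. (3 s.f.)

P_loss ≈ 7.10 W

P_in = P_out/η = 37.3/0.840 = 44.4048 W.
P_loss = P_in − P_out = 44.4048 − 37.3 = 7.10 W.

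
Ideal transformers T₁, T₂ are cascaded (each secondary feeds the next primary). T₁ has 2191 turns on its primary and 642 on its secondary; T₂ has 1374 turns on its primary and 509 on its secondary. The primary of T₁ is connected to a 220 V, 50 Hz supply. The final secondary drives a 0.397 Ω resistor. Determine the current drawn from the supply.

After T₁: V = 220.00 × 642/2191 = 64.464 V.
After T₂: V = 64.464 × 509/1374 = 23.881 V.
I_load = 23.881/0.397 = 60.153 A, so P_out = 23.881 × 60.153 = 1436.5 W.
All ideal ⇒ P_in = P_out, so I_supply = 1436.5/220 = 6.53 A.

I_supply ≈ 6.53 A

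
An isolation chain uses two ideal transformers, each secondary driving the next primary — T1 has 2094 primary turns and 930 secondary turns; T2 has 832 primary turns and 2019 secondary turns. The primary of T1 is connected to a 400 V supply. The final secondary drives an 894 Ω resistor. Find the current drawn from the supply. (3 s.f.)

Secondary of T1: V = 400.00 × 930/2094 = 177.65 V.
Secondary of T2: V = 177.65 × 2019/832 = 431.10 V.
I_load = 431.10/894 = 0.48222 A, so P_out = 431.10 × 0.48222 = 207.88 W.
All ideal ⇒ P_in = P_out, so I_supply = 207.88/400 = 0.520 A.

I_supply ≈ 0.520 A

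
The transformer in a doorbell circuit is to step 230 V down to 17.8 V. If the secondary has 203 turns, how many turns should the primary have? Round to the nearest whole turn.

N_p/N_s = V_p/V_s, so N_p = 203 × 230/17.8 = 2623.0 ≈ 2623 turns.

N_p = 2623 turns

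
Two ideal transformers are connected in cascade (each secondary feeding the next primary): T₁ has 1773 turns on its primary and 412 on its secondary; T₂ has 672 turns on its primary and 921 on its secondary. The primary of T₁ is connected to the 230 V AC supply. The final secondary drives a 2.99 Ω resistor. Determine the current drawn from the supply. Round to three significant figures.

I_supply ≈ 7.80 A

After T₁: V = 230.00 × 412/1773 = 53.446 V.
After T₂: V = 53.446 × 921/672 = 73.250 V.
I_load = 73.250/2.99 = 24.498 A, so P_out = 73.250 × 24.498 = 1794.5 W.
All ideal ⇒ P_in = P_out, so I_supply = 1794.5/230 = 7.80 A.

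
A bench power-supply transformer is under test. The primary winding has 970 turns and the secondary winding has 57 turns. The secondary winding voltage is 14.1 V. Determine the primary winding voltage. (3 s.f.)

V_p/V_s = N_p/N_s, so V_p = 14.1 × 970/57 = 240 V.

V_p ≈ 240 V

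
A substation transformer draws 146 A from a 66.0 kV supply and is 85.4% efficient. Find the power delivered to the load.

P_out ≈ 8.23×10^6 W

P_in = V_in I_in = 66000 × 146 = 9.6360×10^6 W.
P_out = η P_in = 0.854 × 9.6360×10^6 = 8.23×10^6 W.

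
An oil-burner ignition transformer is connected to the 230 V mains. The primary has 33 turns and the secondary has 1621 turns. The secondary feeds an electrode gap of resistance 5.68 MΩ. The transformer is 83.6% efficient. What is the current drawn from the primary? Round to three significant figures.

I_p ≈ 0.117 A

V_s = 230 × 1621/33 = 11298 V.
I_s = V_s/R = 11298/(5.68×10^6) = 0.0019891 A.
P_out = V_s I_s = 11298 × 0.0019891 = 22.472 W.
P_in = P_out/η = 22.472/0.836 = 26.881 W.
I_p = P_in/V_p = 26.881/230 = 0.117 A.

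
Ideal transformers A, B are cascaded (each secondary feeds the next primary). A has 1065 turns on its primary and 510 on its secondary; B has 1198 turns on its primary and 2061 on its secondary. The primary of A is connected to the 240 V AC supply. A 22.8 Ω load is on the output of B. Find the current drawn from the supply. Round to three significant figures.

I_supply ≈ 7.14 A

Secondary of A: V = 240.00 × 510/1065 = 114.93 V.
Secondary of B: V = 114.93 × 2061/1198 = 197.72 V.
I_load = 197.72/22.8 = 8.6720 A, so P_out = 197.72 × 8.6720 = 1714.6 W.
All ideal ⇒ P_in = P_out, so I_supply = 1714.6/240 = 7.14 A.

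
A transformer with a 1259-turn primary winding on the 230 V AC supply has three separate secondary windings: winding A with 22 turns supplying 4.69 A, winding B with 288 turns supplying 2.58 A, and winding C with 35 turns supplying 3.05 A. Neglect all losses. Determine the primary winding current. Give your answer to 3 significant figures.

I_p ≈ 0.757 A

V_A = 230 × 22/1259 = 4.0191 V; V_B = 230 × 288/1259 = 52.613 V; V_C = 230 × 35/1259 = 6.3940 V.
P_out = V_A I_A + V_B I_B + V_C I_C = 4.0191×4.69 + 52.613×2.58 + 6.3940×3.05 = 18.849 + 135.74 + 19.502 = 174.09 W.
Ideal ⇒ P_in = P_out, so I_p = P_out/V_p = 174.09/230 = 0.757 A.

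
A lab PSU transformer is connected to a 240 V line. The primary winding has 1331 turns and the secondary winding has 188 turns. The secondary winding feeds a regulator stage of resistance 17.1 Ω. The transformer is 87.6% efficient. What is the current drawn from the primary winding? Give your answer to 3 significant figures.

I_p ≈ 0.320 A

V_s = 240 × 188/1331 = 33.899 V.
I_s = V_s/R = 33.899/17.1 = 1.9824 A.
P_out = V_s I_s = 33.899 × 1.9824 = 67.203 W.
P_in = P_out/η = 67.203/0.876 = 76.715 W.
I_p = P_in/V_p = 76.715/240 = 0.320 A.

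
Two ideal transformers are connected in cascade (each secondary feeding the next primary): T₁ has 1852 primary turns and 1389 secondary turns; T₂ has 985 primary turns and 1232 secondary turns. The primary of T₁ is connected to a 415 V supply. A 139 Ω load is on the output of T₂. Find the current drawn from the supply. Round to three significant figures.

After T₁: V = 415.00 × 1389/1852 = 311.25 V.
After T₂: V = 311.25 × 1232/985 = 389.30 V.
I_load = 389.30/139 = 2.8007 A, so P_out = 389.30 × 2.8007 = 1090.3 W.
All ideal ⇒ P_in = P_out, so I_supply = 1090.3/415 = 2.63 A.

I_supply ≈ 2.63 A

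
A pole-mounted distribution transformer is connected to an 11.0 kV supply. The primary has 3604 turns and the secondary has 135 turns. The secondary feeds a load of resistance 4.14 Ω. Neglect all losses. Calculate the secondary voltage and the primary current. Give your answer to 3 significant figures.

V_s = V_p × N_s/N_p = 11000 × 135/3604 = 412.04 V.
I_s = V_s/R = 412.04/4.14 = 99.527 A.
I_p = I_s × N_s/N_p = 99.527 × 135/3604 = 3.73 A.

V_s ≈ 412 V, I_p ≈ 3.73 A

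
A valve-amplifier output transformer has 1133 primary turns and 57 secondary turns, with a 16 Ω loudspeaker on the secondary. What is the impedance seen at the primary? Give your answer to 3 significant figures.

Z_p = (N_p/N_s)² × Z_s = (1133/57)² × 16 = 6320 Ω.

Z_p ≈ 6320 Ω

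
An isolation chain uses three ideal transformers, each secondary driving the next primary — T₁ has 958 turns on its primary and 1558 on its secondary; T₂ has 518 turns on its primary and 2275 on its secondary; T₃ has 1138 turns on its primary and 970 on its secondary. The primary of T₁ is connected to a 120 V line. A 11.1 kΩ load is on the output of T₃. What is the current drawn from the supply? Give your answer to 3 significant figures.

Secondary of T₁: V = 120.00 × 1558/958 = 195.16 V.
Secondary of T₂: V = 195.16 × 2275/518 = 857.11 V.
Secondary of T₃: V = 857.11 × 970/1138 = 730.57 V.
I_load = 730.57/11100 = 0.065817 A, so P_out = 730.57 × 0.065817 = 48.085 W.
All ideal ⇒ P_in = P_out, so I_supply = 48.085/120 = 0.401 A.

I_supply ≈ 0.401 A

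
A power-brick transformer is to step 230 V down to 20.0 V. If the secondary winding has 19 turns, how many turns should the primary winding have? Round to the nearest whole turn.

N_p = 218 turns

N_p/N_s = V_p/V_s, so N_p = 19 × 230/20.0 = 218.5 ≈ 218 turns.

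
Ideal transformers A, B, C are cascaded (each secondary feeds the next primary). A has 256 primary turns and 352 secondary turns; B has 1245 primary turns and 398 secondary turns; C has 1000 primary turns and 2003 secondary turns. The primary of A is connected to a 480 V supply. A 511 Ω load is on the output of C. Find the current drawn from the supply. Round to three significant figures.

Secondary of A: V = 480.00 × 352/256 = 660.00 V.
Secondary of B: V = 660.00 × 398/1245 = 210.99 V.
Secondary of C: V = 210.99 × 2003/1000 = 422.61 V.
I_load = 422.61/511 = 0.82702 A, so P_out = 422.61 × 0.82702 = 349.51 W.
All ideal ⇒ P_in = P_out, so I_supply = 349.51/480 = 0.728 A.

I_supply ≈ 0.728 A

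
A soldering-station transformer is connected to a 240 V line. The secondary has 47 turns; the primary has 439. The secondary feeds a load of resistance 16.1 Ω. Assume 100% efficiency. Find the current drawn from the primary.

I_p ≈ 0.171 A

V_s = V_p × N_s/N_p = 240 × 47/439 = 25.695 V.
I_s = V_s/R = 25.695/16.1 = 1.5959 A.
For an ideal transformer I_p N_p = I_s N_s, so I_p = 1.5959 × 47/439 = 0.171 A.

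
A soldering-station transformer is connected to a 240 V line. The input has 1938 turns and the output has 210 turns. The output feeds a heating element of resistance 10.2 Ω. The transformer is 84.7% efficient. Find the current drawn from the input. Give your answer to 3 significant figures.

I_in ≈ 0.326 A

V_out = 240 × 210/1938 = 26.006 V.
I_out = V_out/R = 26.006/10.2 = 2.5496 A.
P_out = V_out I_out = 26.006 × 2.5496 = 66.306 W.
P_in = P_out/η = 66.306/0.847 = 78.283 W.
I_in = P_in/V_in = 78.283/240 = 0.326 A.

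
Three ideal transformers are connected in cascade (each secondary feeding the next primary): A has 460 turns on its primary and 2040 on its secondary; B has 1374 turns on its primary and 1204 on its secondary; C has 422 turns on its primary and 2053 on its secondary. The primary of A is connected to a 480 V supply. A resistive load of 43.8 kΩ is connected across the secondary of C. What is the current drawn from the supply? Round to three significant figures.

Secondary of A: V = 480.00 × 2040/460 = 2128.7 V.
Secondary of B: V = 2128.7 × 1204/1374 = 1865.3 V.
Secondary of C: V = 1865.3 × 2053/422 = 9074.6 V.
I_load = 9074.6/43800 = 0.20718 A, so P_out = 9074.6 × 0.20718 = 1880.1 W.
All ideal ⇒ P_in = P_out, so I_supply = 1880.1/480 = 3.92 A.

I_supply ≈ 3.92 A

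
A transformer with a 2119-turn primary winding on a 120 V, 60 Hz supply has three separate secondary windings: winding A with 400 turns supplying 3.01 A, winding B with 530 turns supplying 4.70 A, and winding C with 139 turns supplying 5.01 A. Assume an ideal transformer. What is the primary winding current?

I_p ≈ 2.07 A

V_A = 120 × 400/2119 = 22.652 V; V_B = 120 × 530/2119 = 30.014 V; V_C = 120 × 139/2119 = 7.8716 V.
P_out = V_A I_A + V_B I_B + V_C I_C = 22.652×3.01 + 30.014×4.70 + 7.8716×5.01 = 68.183 + 141.07 + 39.437 = 248.69 W.
Ideal ⇒ P_in = P_out, so I_p = P_out/V_p = 248.69/120 = 2.07 A.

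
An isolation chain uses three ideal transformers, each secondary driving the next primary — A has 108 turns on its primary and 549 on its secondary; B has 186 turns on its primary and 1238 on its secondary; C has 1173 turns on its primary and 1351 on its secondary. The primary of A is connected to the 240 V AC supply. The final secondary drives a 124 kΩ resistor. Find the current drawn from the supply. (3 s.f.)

I_supply ≈ 2.94 A

Secondary of A: V = 240.00 × 549/108 = 1220.0 V.
Secondary of B: V = 1220.0 × 1238/186 = 8120.2 V.
Secondary of C: V = 8120.2 × 1351/1173 = 9352.4 V.
I_load = 9352.4/124000 = 0.075423 A, so P_out = 9352.4 × 0.075423 = 705.39 W.
All ideal ⇒ P_in = P_out, so I_supply = 705.39/240 = 2.94 A.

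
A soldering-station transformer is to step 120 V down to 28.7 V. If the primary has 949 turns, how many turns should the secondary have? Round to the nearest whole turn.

N_s = 227 turns

N_s/N_p = V_s/V_p, so N_s = 949 × 28.7/120 = 227.0 ≈ 227 turns.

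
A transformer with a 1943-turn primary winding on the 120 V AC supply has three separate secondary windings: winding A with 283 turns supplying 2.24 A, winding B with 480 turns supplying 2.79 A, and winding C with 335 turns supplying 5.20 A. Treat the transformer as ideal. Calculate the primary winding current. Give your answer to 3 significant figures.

V_A = 120 × 283/1943 = 17.478 V; V_B = 120 × 480/1943 = 29.645 V; V_C = 120 × 335/1943 = 20.690 V.
P_out = V_A I_A + V_B I_B + V_C I_C = 17.478×2.24 + 29.645×2.79 + 20.690×5.20 = 39.151 + 82.709 + 107.59 = 229.45 W.
Ideal ⇒ P_in = P_out, so I_p = P_out/V_p = 229.45/120 = 1.91 A.

I_p ≈ 1.91 A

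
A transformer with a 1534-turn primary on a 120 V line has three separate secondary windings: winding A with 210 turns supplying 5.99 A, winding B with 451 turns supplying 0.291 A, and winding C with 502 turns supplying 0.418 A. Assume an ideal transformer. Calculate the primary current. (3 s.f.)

I_p ≈ 1.04 A

V_A = 120 × 210/1534 = 16.428 V; V_B = 120 × 451/1534 = 35.280 V; V_C = 120 × 502/1534 = 39.270 V.
P_out = V_A I_A + V_B I_B + V_C I_C = 16.428×5.99 + 35.280×0.291 + 39.270×0.418 = 98.402 + 10.267 + 16.415 = 125.08 W.
Ideal ⇒ P_in = P_out, so I_p = P_out/V_p = 125.08/120 = 1.04 A.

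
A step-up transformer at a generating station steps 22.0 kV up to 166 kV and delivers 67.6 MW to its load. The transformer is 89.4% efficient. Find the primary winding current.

I_p ≈ 3440 A

P_in = P_out/η = 6.76×10^7/0.894 = 7.5615×10^7 W.
I_p = P_in/V_p = 7.5615×10^7/22000 = 3440 A.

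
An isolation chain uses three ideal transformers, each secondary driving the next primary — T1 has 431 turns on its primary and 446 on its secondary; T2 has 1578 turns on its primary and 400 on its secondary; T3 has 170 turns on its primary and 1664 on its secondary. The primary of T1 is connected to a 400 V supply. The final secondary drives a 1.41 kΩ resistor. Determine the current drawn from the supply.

After T1: V = 400.00 × 446/431 = 413.92 V.
After T2: V = 413.92 × 400/1578 = 104.92 V.
After T3: V = 104.92 × 1664/170 = 1027.0 V.
I_load = 1027.0/1410 = 0.72838 A, so P_out = 1027.0 × 0.72838 = 748.05 W.
All ideal ⇒ P_in = P_out, so I_supply = 748.05/400 = 1.87 A.

I_supply ≈ 1.87 A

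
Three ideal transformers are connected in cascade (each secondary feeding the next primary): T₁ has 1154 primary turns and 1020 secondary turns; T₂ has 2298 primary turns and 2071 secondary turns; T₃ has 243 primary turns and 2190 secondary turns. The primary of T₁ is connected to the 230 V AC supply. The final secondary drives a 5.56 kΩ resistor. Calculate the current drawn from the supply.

Secondary of T₁: V = 230.00 × 1020/1154 = 203.29 V.
Secondary of T₂: V = 203.29 × 2071/2298 = 183.21 V.
Secondary of T₃: V = 183.21 × 2190/243 = 1651.2 V.
I_load = 1651.2/5560 = 0.29697 A, so P_out = 1651.2 × 0.29697 = 490.35 W.
All ideal ⇒ P_in = P_out, so I_supply = 490.35/230 = 2.13 A.

I_supply ≈ 2.13 A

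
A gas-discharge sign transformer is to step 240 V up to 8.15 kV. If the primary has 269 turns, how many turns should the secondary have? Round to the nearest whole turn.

N_s/N_p = V_s/V_p, so N_s = 269 × 8150/240 = 9134.8 ≈ 9135 turns.

N_s = 9135 turns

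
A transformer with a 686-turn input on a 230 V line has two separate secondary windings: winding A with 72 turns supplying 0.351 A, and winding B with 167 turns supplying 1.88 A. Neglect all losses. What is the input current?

V_A = 230 × 72/686 = 24.140 V; V_B = 230 × 167/686 = 55.991 V.
P_out = V_A I_A + V_B I_B = 24.140×0.351 + 55.991×1.88 = 8.4731 + 105.26 = 113.74 W.
Ideal ⇒ P_in = P_out, so I_in = P_out/V_in = 113.74/230 = 0.495 A.

I_in ≈ 0.495 A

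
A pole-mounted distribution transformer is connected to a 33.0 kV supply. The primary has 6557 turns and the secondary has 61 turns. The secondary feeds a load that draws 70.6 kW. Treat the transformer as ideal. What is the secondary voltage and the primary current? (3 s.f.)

V_s ≈ 307 V, I_p ≈ 2.14 A

V_s = V_p × N_s/N_p = 33000 × 61/6557 = 307.00 V.
I_s = P/V_s = 70600/307.00 = 229.97 A.
I_p = I_s × N_s/N_p = 229.97 × 61/6557 = 2.14 A.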